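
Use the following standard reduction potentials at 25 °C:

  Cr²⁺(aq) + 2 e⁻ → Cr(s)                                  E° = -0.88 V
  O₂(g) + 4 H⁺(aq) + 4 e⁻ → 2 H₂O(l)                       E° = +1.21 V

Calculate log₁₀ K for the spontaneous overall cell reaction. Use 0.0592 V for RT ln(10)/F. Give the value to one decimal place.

141.2

Cathode: O₂/H₂O; anode: Cr²⁺/Cr. E°cell = +2.09 V, n = 4.
log K = nE°cell / 0.0592 = (4)(+2.09) / 0.0592 = 141.2.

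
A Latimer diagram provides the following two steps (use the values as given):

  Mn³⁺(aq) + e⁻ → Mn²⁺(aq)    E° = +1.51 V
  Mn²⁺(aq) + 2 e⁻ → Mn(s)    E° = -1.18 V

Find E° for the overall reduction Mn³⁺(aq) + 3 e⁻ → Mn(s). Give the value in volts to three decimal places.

Standard free energies of sequential steps add: ΔG°₃ = ΔG°₁ + ΔG°₂, so n₃E°₃ = n₁E°₁ + n₂E°₂.
E°₃ = (1×+1.51 + 2×-1.18) / 3 = (-0.850) / 3 = -0.283 V.

-0.283 V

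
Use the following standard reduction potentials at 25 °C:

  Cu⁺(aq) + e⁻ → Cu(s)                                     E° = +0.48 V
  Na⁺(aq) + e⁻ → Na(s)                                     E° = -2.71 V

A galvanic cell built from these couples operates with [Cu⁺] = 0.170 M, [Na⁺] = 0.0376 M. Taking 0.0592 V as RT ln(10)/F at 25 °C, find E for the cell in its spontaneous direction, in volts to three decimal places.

Cu⁺/Cu is the cathode (higher E°), Na⁺/Na the anode: E°cell = +0.48 − (-2.71) = +3.19 V, n = 1.
Overall: Cu⁺(aq) + Na(s) → Cu(s) + Na⁺(aq)
Q = [Na⁺] / ([Cu⁺]); log Q = -0.655.
E = E° − (0.0592/n) log Q = +3.19 − (0.0592/1)(-0.655) = +3.229 V.

+3.229 V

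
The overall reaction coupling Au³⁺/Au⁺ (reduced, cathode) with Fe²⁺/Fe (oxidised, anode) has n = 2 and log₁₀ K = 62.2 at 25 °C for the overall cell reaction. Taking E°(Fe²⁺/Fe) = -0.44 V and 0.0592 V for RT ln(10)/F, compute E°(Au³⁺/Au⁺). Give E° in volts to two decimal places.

+1.40 V

E°cell = (0.0592/n)·log K = (0.0592/2)(62.2) = +1.841 V.
Since Au³⁺/Au⁺ is the cathode and Fe²⁺/Fe the anode, E°cell = E°(Au³⁺/Au⁺) − E°(Fe²⁺/Fe).
So E°(Au³⁺/Au⁺) = E°cell + E°(Fe²⁺/Fe) = +1.841 + (-0.44) = +1.40 V.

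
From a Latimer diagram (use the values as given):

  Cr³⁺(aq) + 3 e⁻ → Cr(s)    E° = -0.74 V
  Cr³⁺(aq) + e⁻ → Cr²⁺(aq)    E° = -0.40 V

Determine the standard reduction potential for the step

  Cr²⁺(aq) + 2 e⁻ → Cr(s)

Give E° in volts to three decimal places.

Sequential free energies add, so n₃E°₃ = n₁E°₁ + n₂E°₂.
With n₃ = 3, and the known step contributing 1×(-0.40) V, the unknown satisfies 2·E° = 3×(-0.74) − 1×(-0.40) = -1.820.
E° = -1.820 / 2 = -0.910 V.

-0.910 V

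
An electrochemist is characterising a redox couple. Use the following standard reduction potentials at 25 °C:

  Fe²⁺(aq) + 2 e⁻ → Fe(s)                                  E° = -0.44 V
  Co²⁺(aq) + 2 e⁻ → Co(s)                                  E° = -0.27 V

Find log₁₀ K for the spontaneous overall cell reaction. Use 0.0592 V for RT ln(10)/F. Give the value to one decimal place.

Cathode: Co²⁺/Co; anode: Fe²⁺/Fe. E°cell = +0.17 V, n = 2.
log K = nE°cell / 0.0592 = (2)(+0.17) / 0.0592 = 5.7.

5.7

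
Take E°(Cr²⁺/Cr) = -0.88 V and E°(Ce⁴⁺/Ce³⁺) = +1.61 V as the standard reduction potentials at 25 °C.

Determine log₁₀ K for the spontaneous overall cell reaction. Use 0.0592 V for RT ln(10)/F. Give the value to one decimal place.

Cathode: Ce⁴⁺/Ce³⁺; anode: Cr²⁺/Cr. E°cell = +2.49 V, n = 2.
log K = nE°cell / 0.0592 = (2)(+2.49) / 0.0592 = 84.1.

84.1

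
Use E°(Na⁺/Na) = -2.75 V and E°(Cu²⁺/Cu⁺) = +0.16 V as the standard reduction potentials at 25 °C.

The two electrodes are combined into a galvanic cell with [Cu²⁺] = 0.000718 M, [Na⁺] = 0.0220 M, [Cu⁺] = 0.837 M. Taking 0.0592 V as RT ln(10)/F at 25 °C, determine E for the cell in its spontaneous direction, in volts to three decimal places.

Cu²⁺/Cu⁺ is the cathode (higher E°), Na⁺/Na the anode: E°cell = +0.16 − (-2.75) = +2.91 V, n = 1.
Overall: Cu²⁺(aq) + Na(s) → Cu⁺(aq) + Na⁺(aq)
Q = [Cu⁺]·[Na⁺] / ([Cu²⁺]); log Q = 1.409.
E = E° − (0.0592/n) log Q = +2.91 − (0.0592/1)(1.409) = +2.827 V.

+2.827 V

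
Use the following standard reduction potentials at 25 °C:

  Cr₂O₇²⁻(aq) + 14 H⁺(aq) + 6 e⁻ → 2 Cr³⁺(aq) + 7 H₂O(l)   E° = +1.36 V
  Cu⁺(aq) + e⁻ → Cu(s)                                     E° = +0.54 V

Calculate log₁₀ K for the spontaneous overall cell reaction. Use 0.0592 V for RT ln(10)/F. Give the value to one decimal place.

Cathode: Cr₂O₇²⁻/Cr³⁺; anode: Cu⁺/Cu. E°cell = +0.82 V, n = 6.
log K = nE°cell / 0.0592 = (6)(+0.82) / 0.0592 = 83.1.

83.1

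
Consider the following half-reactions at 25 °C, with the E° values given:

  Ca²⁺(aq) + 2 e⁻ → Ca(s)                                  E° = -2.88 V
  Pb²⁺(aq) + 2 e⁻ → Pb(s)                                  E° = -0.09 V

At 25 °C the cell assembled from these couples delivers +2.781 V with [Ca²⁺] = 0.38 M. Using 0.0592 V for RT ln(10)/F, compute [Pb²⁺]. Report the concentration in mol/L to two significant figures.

0.19 M

Pb²⁺/Pb is the cathode, Ca²⁺/Ca the anode: E°cell = +2.79 V, n = 2.
Overall reaction: Pb²⁺(aq) + Ca(s) → Pb(s) + Ca²⁺(aq); Q = [Ca²⁺]^1/[Pb²⁺]^1.
From E = E° − (0.0592/n) log Q: log Q = (E° − E)·n/0.0592 = (+2.79 − (+2.781))·2/0.0592 = 0.3041.
So 1·log[Pb²⁺] = 1·log(0.38) − log Q = -0.4202 − (0.3041) = -0.7243; [Pb²⁺] = 10^(-0.7243) ≈ 0.19 M.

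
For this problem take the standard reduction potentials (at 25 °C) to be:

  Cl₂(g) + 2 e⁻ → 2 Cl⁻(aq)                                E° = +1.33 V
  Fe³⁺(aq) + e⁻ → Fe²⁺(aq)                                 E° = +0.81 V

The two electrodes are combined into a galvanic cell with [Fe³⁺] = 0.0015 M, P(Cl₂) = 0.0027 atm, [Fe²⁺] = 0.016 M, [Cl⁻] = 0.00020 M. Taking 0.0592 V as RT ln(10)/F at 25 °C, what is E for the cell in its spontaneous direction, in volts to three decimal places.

+0.724 V

Cl₂/Cl⁻ is the cathode (higher E°), Fe³⁺/Fe²⁺ the anode: E°cell = +1.33 − (+0.81) = +0.52 V, n = 2.
Overall: Cl₂(g) + 2 Fe²⁺(aq) → 2 Cl⁻(aq) + 2 Fe³⁺(aq)
Q = [Cl⁻]^2·[Fe³⁺]^2 / (P(Cl₂)·[Fe²⁺]^2); log Q = -6.885.
E = E° − (0.0592/n) log Q = +0.52 − (0.0592/2)(-6.885) = +0.724 V.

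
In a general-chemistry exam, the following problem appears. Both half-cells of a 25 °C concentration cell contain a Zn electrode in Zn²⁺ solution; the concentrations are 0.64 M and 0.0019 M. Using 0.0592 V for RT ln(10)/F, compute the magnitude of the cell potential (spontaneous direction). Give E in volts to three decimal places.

For a concentration cell E°cell = 0. The 0.64 M side is the cathode (reduction is favoured where [Zn²⁺] is higher).
With n = 2, E = −(0.0592/2) log([Zn²⁺]ₐₙ/[Zn²⁺]꜀ₐₜ) = −(0.0592/2) log(0.0019/0.64) = −(0.0592/2)(-2.527) = +0.075 V.

+0.075 V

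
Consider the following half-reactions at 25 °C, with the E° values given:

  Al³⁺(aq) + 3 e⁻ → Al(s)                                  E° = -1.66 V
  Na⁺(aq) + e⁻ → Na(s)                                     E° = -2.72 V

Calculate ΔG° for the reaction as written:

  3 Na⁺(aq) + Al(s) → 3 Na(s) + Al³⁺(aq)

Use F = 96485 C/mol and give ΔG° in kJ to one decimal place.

As written, Na⁺/Na is reduced (cathode) and Al³⁺/Al is oxidised (anode), so E°cell = (-2.72) − (-1.66) = -1.06 V.
Balancing electrons gives n = 3.
ΔG° = −nFE° = −(3)(96485)(-1.06) = 306,822 J = +306.8 kJ.

+306.8 kJ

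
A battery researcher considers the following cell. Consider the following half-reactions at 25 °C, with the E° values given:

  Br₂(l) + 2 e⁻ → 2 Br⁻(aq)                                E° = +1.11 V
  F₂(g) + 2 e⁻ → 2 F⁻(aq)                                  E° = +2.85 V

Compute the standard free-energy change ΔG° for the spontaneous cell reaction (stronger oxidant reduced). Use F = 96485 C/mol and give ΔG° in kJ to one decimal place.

F₂/F⁻ (E° = +2.85 V) is the cathode; Br₂/Br⁻ (E° = +1.11 V) is the anode, so E°cell = +1.74 V.
Balancing electrons gives n = 2 (lcm of 2 and 2).
ΔG° = −nFE° = −(2)(96485)(+1.74) = -335,768 J = -335.8 kJ.

-335.8 kJ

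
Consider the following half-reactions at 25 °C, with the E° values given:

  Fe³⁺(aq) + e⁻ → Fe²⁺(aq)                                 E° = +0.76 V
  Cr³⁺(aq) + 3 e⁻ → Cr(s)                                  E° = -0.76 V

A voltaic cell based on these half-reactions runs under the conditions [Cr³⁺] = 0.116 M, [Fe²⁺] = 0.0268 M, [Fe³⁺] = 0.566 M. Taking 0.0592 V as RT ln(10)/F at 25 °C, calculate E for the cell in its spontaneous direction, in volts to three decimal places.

+1.617 V

Fe³⁺/Fe²⁺ is the cathode (higher E°), Cr³⁺/Cr the anode: E°cell = +0.76 − (-0.76) = +1.52 V, n = 3.
Overall: 3 Fe³⁺(aq) + Cr(s) → 3 Fe²⁺(aq) + Cr³⁺(aq)
Q = [Fe²⁺]^3·[Cr³⁺] / ([Fe³⁺]^3); log Q = -4.910.
E = E° − (0.0592/n) log Q = +1.52 − (0.0592/3)(-4.910) = +1.617 V.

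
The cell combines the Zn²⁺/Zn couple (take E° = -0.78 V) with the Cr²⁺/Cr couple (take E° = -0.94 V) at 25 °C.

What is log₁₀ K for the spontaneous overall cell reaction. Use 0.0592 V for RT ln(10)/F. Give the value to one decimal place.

Cathode: Zn²⁺/Zn; anode: Cr²⁺/Cr. E°cell = +0.16 V, n = 2.
log K = nE°cell / 0.0592 = (2)(+0.16) / 0.0592 = 5.4.

5.4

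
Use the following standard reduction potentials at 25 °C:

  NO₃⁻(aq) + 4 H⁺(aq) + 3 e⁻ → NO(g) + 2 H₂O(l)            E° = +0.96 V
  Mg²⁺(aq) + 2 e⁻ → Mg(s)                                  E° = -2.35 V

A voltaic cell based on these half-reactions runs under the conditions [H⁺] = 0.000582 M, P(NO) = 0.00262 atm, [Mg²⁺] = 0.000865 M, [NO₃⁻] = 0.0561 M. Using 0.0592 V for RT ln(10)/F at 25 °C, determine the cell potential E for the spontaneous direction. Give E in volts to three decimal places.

NO₃⁻/NO is the cathode (higher E°), Mg²⁺/Mg the anode: E°cell = +0.96 − (-2.35) = +3.31 V, n = 6.
Overall: 2 NO₃⁻(aq) + 8 H⁺(aq) + 3 Mg(s) → 2 NO(g) + 4 H₂O(l) + 3 Mg²⁺(aq)
Q = P(NO)^2·[Mg²⁺]^3 / ([NO₃⁻]^2·[H⁺]^8); log Q = 14.030.
E = E° − (0.0592/n) log Q = +3.31 − (0.0592/6)(14.030) = +3.172 V.

+3.172 V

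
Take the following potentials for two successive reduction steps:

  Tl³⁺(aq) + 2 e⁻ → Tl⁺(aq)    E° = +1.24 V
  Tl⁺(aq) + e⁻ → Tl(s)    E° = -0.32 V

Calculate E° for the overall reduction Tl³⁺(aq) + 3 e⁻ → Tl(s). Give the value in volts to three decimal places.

+0.720 V

Standard free energies of sequential steps add: ΔG°₃ = ΔG°₁ + ΔG°₂, so n₃E°₃ = n₁E°₁ + n₂E°₂.
E°₃ = (2×+1.24 + 1×-0.32) / 3 = (+2.160) / 3 = +0.720 V.
E° values themselves are not directly additive — weighting by electron count is essential.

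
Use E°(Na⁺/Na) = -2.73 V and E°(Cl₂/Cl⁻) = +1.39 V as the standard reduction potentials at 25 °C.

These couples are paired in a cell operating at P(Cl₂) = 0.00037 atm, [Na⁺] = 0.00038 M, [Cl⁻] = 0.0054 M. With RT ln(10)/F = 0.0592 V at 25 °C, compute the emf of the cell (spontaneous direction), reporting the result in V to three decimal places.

Cl₂/Cl⁻ is the cathode (higher E°), Na⁺/Na the anode: E°cell = +1.39 − (-2.73) = +4.12 V, n = 2.
Overall: Cl₂(g) + 2 Na(s) → 2 Cl⁻(aq) + 2 Na⁺(aq)
Q = [Cl⁻]^2·[Na⁺]^2 / (P(Cl₂)); log Q = -7.944.
E = E° − (0.0592/n) log Q = +4.12 − (0.0592/2)(-7.944) = +4.355 V.

+4.355 V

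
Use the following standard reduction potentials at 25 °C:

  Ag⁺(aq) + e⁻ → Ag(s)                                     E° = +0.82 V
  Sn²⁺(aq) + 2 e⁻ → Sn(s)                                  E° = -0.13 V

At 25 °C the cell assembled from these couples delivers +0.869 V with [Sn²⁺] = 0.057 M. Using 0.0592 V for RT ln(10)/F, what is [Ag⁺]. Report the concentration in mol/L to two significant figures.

0.010 M

Ag⁺/Ag is the cathode, Sn²⁺/Sn the anode: E°cell = +0.95 V, n = 2.
Overall reaction: 2 Ag⁺(aq) + Sn(s) → 2 Ag(s) + Sn²⁺(aq); Q = [Sn²⁺]^1/[Ag⁺]^2.
From E = E° − (0.0592/n) log Q: log Q = (E° − E)·n/0.0592 = (+0.95 − (+0.869))·2/0.0592 = 2.7365.
So 2·log[Ag⁺] = 1·log(0.057) − log Q = -1.2441 − (2.7365) = -3.9806; log[Ag⁺] = -3.9806 / 2 = -1.9903; [Ag⁺] = 10^(-1.9903) ≈ 0.010 M.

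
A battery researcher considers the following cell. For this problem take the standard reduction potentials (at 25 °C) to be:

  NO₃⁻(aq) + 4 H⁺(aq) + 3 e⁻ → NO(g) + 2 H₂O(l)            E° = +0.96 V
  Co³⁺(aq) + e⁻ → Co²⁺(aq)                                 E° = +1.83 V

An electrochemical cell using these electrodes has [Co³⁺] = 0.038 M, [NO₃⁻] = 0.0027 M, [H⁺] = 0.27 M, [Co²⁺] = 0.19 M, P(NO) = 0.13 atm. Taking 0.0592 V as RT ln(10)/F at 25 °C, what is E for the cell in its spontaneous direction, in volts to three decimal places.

Co³⁺/Co²⁺ is the cathode (higher E°), NO₃⁻/NO the anode: E°cell = +1.83 − (+0.96) = +0.87 V, n = 3.
Overall: 3 Co³⁺(aq) + NO(g) + 2 H₂O(l) → 3 Co²⁺(aq) + NO₃⁻(aq) + 4 H⁺(aq)
Q = [Co²⁺]^3·[NO₃⁻]·[H⁺]^4 / ([Co³⁺]^3·P(NO)); log Q = -1.860.
E = E° − (0.0592/n) log Q = +0.87 − (0.0592/3)(-1.860) = +0.907 V.

+0.907 V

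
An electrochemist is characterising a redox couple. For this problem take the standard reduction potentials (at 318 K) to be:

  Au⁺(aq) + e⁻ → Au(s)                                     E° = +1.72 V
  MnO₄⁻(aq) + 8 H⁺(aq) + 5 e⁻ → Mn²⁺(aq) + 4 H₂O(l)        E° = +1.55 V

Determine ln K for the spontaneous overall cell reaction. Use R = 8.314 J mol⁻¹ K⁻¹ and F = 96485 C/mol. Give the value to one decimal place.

Cathode: Au⁺/Au; anode: MnO₄⁻/Mn²⁺. E°cell = (+1.72) − (+1.55) = +0.17 V, with n = 5.
ΔG° = −nFE° = −RT ln K, so ln K = nFE°/(RT) = (5)(96485)(+0.17) / ((8.314)(318)) = 31.020.

31.0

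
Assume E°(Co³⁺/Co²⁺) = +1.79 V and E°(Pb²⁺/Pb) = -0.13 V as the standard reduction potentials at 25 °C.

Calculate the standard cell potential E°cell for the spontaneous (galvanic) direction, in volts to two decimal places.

+1.92 V

The Co³⁺/Co²⁺ couple has the higher reduction potential, so it is the cathode; Pb²⁺/Pb is oxidised at the anode.
E°cell = E°(cathode) − E°(anode) = (+1.79) − (-0.13) = +1.92 V.
Since E°cell > 0, the reaction is spontaneous under standard conditions.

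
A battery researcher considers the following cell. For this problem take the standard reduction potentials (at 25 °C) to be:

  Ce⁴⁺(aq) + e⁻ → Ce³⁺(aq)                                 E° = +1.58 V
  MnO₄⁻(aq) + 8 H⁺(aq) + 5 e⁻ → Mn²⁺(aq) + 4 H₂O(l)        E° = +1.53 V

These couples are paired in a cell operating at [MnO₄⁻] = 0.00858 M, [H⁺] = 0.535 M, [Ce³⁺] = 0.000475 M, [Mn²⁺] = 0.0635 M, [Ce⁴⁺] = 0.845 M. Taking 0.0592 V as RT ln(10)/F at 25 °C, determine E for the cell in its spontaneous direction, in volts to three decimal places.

Ce⁴⁺/Ce³⁺ is the cathode (higher E°), MnO₄⁻/Mn²⁺ the anode: E°cell = +1.58 − (+1.53) = +0.05 V, n = 5.
Overall: 5 Ce⁴⁺(aq) + Mn²⁺(aq) + 4 H₂O(l) → 5 Ce³⁺(aq) + MnO₄⁻(aq) + 8 H⁺(aq)
Q = [Ce³⁺]^5·[MnO₄⁻]·[H⁺]^8 / ([Ce⁴⁺]^5·[Mn²⁺]); log Q = -19.293.
E = E° − (0.0592/n) log Q = +0.05 − (0.0592/5)(-19.293) = +0.278 V.

+0.278 V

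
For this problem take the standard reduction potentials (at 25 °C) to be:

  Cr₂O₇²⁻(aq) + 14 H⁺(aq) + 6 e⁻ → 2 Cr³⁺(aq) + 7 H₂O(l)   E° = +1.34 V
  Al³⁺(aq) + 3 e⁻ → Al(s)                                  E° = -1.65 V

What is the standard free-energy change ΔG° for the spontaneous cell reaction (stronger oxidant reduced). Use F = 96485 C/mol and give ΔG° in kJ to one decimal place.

Cr₂O₇²⁻/Cr³⁺ (E° = +1.34 V) is the cathode; Al³⁺/Al (E° = -1.65 V) is the anode, so E°cell = +2.99 V.
Balancing electrons gives n = 6 (lcm of 6 and 3).
ΔG° = −nFE° = −(6)(96485)(+2.99) = -1,730,941 J = -1730.9 kJ.

-1730.9 kJ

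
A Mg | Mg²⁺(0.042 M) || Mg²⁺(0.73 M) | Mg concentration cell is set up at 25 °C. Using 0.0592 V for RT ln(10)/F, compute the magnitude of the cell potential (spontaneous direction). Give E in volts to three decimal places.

+0.037 V

For a concentration cell E°cell = 0. The 0.73 M side is the cathode (reduction is favoured where [Mg²⁺] is higher).
With n = 2, E = −(0.0592/2) log([Mg²⁺]ₐₙ/[Mg²⁺]꜀ₐₜ) = −(0.0592/2) log(0.042/0.73) = −(0.0592/2)(-1.240) = +0.037 V.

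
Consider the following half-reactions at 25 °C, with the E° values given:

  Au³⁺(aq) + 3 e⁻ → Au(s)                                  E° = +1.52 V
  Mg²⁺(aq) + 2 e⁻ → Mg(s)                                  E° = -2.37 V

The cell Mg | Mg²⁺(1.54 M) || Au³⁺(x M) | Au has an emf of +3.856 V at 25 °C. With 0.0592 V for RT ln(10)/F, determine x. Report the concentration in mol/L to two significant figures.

0.036 M

Au³⁺/Au is the cathode, Mg²⁺/Mg the anode: E°cell = +3.89 V, n = 6.
Overall reaction: 2 Au³⁺(aq) + 3 Mg(s) → 2 Au(s) + 3 Mg²⁺(aq); Q = [Mg²⁺]^3/[Au³⁺]^2.
From E = E° − (0.0592/n) log Q: log Q = (E° − E)·n/0.0592 = (+3.89 − (+3.856))·6/0.0592 = 3.4459.
So 2·log[Au³⁺] = 3·log(1.54) − log Q = 0.5626 − (3.4459) = -2.8833; log[Au³⁺] = -2.8833 / 2 = -1.4417; [Au³⁺] = 10^(-1.4417) ≈ 0.036 M.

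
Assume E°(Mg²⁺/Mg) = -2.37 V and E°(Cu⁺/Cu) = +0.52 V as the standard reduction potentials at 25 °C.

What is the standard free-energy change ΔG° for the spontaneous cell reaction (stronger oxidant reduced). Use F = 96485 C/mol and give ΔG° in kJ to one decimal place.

Cu⁺/Cu (E° = +0.52 V) is the cathode; Mg²⁺/Mg (E° = -2.37 V) is the anode, so E°cell = +2.89 V.
Balancing electrons gives n = 2 (lcm of 1 and 2).
ΔG° = −nFE° = −(2)(96485)(+2.89) = -557,683 J = -557.7 kJ.

-557.7 kJ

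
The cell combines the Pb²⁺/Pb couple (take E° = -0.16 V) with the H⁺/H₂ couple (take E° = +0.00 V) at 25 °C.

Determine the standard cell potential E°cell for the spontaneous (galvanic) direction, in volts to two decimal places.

The H⁺/H₂ couple has the higher reduction potential, so it is the cathode; Pb²⁺/Pb is oxidised at the anode.
E°cell = E°(cathode) − E°(anode) = (+0.00) − (-0.16) = +0.16 V.
Since E°cell > 0, the reaction is spontaneous under standard conditions.

+0.16 V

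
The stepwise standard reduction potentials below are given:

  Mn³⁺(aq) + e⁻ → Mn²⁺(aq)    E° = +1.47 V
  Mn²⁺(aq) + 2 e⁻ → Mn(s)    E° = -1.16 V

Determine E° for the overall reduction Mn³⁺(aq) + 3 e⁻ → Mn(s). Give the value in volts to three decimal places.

-0.283 V

Standard free energies of sequential steps add: ΔG°₃ = ΔG°₁ + ΔG°₂, so n₃E°₃ = n₁E°₁ + n₂E°₂.
E°₃ = (1×+1.47 + 2×-1.16) / 3 = (-0.850) / 3 = -0.283 V.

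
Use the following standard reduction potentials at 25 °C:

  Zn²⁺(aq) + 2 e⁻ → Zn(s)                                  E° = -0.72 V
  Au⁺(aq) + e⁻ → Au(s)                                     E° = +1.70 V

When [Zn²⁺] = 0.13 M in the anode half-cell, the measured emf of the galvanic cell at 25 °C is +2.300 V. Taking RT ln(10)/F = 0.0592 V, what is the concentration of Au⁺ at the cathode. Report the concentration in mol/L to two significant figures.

0.0034 M

Au⁺/Au is the cathode, Zn²⁺/Zn the anode: E°cell = +2.42 V, n = 2.
Overall reaction: 2 Au⁺(aq) + Zn(s) → 2 Au(s) + Zn²⁺(aq); Q = [Zn²⁺]^1/[Au⁺]^2.
From E = E° − (0.0592/n) log Q: log Q = (E° − E)·n/0.0592 = (+2.42 − (+2.300))·2/0.0592 = 4.0541.
So 2·log[Au⁺] = 1·log(0.13) − log Q = -0.8861 − (4.0541) = -4.9402; log[Au⁺] = -4.9402 / 2 = -2.4701; [Au⁺] = 10^(-2.4701) ≈ 0.0034 M.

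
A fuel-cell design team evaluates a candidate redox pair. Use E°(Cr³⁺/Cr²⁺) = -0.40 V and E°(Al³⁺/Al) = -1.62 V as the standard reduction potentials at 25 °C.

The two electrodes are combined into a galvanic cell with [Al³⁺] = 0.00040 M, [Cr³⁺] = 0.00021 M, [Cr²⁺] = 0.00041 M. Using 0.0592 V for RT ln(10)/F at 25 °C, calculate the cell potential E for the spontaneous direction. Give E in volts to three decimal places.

Cr³⁺/Cr²⁺ is the cathode (higher E°), Al³⁺/Al the anode: E°cell = -0.40 − (-1.62) = +1.22 V, n = 3.
Overall: 3 Cr³⁺(aq) + Al(s) → 3 Cr²⁺(aq) + Al³⁺(aq)
Q = [Cr²⁺]^3·[Al³⁺] / ([Cr³⁺]^3); log Q = -2.526.
E = E° − (0.0592/n) log Q = +1.22 − (0.0592/3)(-2.526) = +1.270 V.

+1.270 V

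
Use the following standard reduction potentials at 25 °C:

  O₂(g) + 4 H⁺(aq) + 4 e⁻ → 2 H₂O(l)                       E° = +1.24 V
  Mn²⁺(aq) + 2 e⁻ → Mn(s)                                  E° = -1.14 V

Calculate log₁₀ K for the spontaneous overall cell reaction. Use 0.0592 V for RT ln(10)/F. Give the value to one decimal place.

160.8

Cathode: O₂/H₂O; anode: Mn²⁺/Mn. E°cell = +2.38 V, n = 4.
log K = nE°cell / 0.0592 = (4)(+2.38) / 0.0592 = 160.8.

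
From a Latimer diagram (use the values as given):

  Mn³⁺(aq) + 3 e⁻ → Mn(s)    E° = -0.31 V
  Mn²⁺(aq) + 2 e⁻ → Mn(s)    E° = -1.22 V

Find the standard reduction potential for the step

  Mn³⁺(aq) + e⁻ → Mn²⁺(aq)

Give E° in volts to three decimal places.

+1.510 V

Sequential free energies add, so n₃E°₃ = n₁E°₁ + n₂E°₂.
With n₃ = 3, and the known step contributing 2×(-1.22) V, the unknown satisfies 1·E° = 3×(-0.31) − 2×(-1.22) = +1.510.
E° = +1.510 / 1 = +1.510 V.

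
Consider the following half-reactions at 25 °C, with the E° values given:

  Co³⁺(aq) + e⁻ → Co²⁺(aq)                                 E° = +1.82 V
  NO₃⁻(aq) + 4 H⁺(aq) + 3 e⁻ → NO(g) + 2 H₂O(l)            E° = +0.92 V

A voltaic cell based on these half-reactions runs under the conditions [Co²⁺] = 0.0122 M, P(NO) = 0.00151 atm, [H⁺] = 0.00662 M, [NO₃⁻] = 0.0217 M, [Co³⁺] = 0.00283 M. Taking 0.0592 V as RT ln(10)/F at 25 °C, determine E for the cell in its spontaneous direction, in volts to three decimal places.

Co³⁺/Co²⁺ is the cathode (higher E°), NO₃⁻/NO the anode: E°cell = +1.82 − (+0.92) = +0.90 V, n = 3.
Overall: 3 Co³⁺(aq) + NO(g) + 2 H₂O(l) → 3 Co²⁺(aq) + NO₃⁻(aq) + 4 H⁺(aq)
Q = [Co²⁺]^3·[NO₃⁻]·[H⁺]^4 / ([Co³⁺]^3·P(NO)); log Q = -5.655.
E = E° − (0.0592/n) log Q = +0.90 − (0.0592/3)(-5.655) = +1.012 V.

+1.012 V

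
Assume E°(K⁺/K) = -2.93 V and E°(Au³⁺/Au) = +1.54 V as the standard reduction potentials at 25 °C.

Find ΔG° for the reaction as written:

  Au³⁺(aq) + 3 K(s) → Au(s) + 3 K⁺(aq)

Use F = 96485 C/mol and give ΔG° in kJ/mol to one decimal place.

-1293.9 kJ/mol

As written, Au³⁺/Au is reduced (cathode) and K⁺/K is oxidised (anode), so E°cell = (+1.54) − (-2.93) = +4.47 V.
Balancing electrons gives n = 3.
ΔG° = −nFE° = −(3)(96485)(+4.47) = -1,293,864 J = -1293.9 kJ/mol.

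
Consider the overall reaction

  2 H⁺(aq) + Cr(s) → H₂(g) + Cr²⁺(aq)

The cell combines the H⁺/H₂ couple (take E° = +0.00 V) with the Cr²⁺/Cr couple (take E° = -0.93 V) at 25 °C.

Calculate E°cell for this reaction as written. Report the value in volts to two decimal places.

+0.93 V

The H⁺/H₂ couple has the higher reduction potential, so it is the cathode; Cr²⁺/Cr is oxidised at the anode.
E°cell = E°(cathode) − E°(anode) = (+0.00) − (-0.93) = +0.93 V.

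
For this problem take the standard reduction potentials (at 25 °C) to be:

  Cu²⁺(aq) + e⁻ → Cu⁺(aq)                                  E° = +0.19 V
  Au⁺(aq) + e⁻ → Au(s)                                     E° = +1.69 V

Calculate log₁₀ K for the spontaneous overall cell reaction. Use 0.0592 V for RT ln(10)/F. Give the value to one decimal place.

Cathode: Au⁺/Au; anode: Cu²⁺/Cu⁺. E°cell = +1.50 V, n = 1.
log K = nE°cell / 0.0592 = (1)(+1.50) / 0.0592 = 25.3.

25.3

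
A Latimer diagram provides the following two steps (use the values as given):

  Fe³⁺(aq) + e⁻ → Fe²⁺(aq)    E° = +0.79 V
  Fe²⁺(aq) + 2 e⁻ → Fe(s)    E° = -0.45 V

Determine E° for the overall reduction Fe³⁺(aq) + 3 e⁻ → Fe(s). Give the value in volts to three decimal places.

Since ΔG° = −nFE° is additive over sequential reductions, n₃E°₃ = n₁E°₁ + n₂E°₂.
E°₃ = (1×+0.79 + 2×-0.45) / 3 = (-0.110) / 3 = -0.037 V.

-0.037 V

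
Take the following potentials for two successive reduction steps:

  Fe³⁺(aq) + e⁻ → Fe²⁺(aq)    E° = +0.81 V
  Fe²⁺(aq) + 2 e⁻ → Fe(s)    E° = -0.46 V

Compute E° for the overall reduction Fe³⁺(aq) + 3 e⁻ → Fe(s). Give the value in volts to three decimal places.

Standard free energies of sequential steps add: ΔG°₃ = ΔG°₁ + ΔG°₂, so n₃E°₃ = n₁E°₁ + n₂E°₂.
E°₃ = (1×+0.81 + 2×-0.46) / 3 = (-0.110) / 3 = -0.037 V.

-0.037 V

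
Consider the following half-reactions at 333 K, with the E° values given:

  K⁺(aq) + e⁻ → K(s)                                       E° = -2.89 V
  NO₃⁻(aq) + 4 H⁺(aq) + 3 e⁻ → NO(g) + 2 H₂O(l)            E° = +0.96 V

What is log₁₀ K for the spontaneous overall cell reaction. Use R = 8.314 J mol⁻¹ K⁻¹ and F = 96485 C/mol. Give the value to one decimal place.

174.8

Cathode: NO₃⁻/NO; anode: K⁺/K. E°cell = (+0.96) − (-2.89) = +3.85 V, with n = 3.
ΔG° = −nFE° = −RT ln K, so ln K = nFE°/(RT) = (3)(96485)(+3.85) / ((8.314)(333)) = 402.520.
log₁₀ K = 402.520 / ln 10 = 174.8.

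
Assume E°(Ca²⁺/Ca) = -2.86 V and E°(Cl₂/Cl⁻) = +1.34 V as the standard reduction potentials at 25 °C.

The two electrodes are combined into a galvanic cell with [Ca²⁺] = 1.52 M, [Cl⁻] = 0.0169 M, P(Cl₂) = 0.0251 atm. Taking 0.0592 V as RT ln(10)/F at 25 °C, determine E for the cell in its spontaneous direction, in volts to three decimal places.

+4.252 V

Cl₂/Cl⁻ is the cathode (higher E°), Ca²⁺/Ca the anode: E°cell = +1.34 − (-2.86) = +4.20 V, n = 2.
Overall: Cl₂(g) + Ca(s) → 2 Cl⁻(aq) + Ca²⁺(aq)
Q = [Cl⁻]^2·[Ca²⁺] / (P(Cl₂)); log Q = -1.762.
E = E° − (0.0592/n) log Q = +4.20 − (0.0592/2)(-1.762) = +4.252 V.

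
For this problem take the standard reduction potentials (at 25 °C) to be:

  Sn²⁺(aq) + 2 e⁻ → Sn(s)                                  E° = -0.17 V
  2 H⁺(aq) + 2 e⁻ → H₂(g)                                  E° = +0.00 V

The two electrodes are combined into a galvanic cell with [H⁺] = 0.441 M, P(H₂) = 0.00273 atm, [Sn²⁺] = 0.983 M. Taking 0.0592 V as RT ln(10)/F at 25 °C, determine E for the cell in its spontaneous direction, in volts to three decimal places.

+0.225 V

H⁺/H₂ is the cathode (higher E°), Sn²⁺/Sn the anode: E°cell = +0.00 − (-0.17) = +0.17 V, n = 2.
Overall: 2 H⁺(aq) + Sn(s) → H₂(g) + Sn²⁺(aq)
Q = P(H₂)·[Sn²⁺] / ([H⁺]^2); log Q = -1.860.
E = E° − (0.0592/n) log Q = +0.17 − (0.0592/2)(-1.860) = +0.225 V.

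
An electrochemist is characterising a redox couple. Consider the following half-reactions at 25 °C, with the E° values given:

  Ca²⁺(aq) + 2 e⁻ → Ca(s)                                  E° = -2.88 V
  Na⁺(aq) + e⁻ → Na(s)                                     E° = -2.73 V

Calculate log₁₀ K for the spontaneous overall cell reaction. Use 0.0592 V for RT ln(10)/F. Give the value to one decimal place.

5.1

Cathode: Na⁺/Na; anode: Ca²⁺/Ca. E°cell = +0.15 V, n = 2.
log K = nE°cell / 0.0592 = (2)(+0.15) / 0.0592 = 5.1.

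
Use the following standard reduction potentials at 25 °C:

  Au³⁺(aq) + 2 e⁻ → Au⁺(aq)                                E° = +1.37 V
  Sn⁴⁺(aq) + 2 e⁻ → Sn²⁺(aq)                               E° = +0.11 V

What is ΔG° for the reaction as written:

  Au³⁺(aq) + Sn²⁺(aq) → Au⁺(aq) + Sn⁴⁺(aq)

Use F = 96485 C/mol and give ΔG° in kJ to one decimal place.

As written, Au³⁺/Au⁺ is reduced (cathode) and Sn⁴⁺/Sn²⁺ is oxidised (anode), so E°cell = (+1.37) − (+0.11) = +1.26 V.
Balancing electrons gives n = 2.
ΔG° = −nFE° = −(2)(96485)(+1.26) = -243,142 J = -243.1 kJ.

-243.1 kJ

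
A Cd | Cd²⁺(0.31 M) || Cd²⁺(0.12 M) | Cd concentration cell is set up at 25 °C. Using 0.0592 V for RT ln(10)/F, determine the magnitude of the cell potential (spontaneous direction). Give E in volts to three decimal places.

For a concentration cell E°cell = 0. The 0.31 M side is the cathode (reduction is favoured where [Cd²⁺] is higher).
With n = 2, E = −(0.0592/2) log([Cd²⁺]ₐₙ/[Cd²⁺]꜀ₐₜ) = −(0.0592/2) log(0.12/0.31) = −(0.0592/2)(-0.412) = +0.012 V.

+0.012 V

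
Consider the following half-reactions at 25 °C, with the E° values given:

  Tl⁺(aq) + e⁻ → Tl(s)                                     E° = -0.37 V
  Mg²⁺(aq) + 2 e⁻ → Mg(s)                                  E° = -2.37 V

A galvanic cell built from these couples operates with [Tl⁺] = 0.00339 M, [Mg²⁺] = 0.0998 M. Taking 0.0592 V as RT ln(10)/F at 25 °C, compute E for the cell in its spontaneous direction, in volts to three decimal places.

Tl⁺/Tl is the cathode (higher E°), Mg²⁺/Mg the anode: E°cell = -0.37 − (-2.37) = +2.00 V, n = 2.
Overall: 2 Tl⁺(aq) + Mg(s) → 2 Tl(s) + Mg²⁺(aq)
Q = [Mg²⁺] / ([Tl⁺]^2); log Q = 3.939.
E = E° − (0.0592/n) log Q = +2.00 − (0.0592/2)(3.939) = +1.883 V.

+1.883 V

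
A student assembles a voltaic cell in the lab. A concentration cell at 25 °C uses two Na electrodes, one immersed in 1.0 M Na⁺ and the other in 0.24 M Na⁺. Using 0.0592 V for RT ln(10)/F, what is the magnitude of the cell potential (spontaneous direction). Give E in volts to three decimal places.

+0.037 V

For a concentration cell E°cell = 0. The 1.0 M side is the cathode (reduction is favoured where [Na⁺] is higher).
With n = 1, E = −(0.0592/1) log([Na⁺]ₐₙ/[Na⁺]꜀ₐₜ) = −(0.0592/1) log(0.24/1) = −(0.0592/1)(-0.620) = +0.037 V.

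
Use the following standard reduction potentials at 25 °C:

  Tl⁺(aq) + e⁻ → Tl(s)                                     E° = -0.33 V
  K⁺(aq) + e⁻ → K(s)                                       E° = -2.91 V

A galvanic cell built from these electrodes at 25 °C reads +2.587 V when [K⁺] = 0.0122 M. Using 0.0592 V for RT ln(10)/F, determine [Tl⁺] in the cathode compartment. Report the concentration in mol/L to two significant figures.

Tl⁺/Tl is the cathode, K⁺/K the anode: E°cell = +2.58 V, n = 1.
Overall reaction: Tl⁺(aq) + K(s) → Tl(s) + K⁺(aq); Q = [K⁺]^1/[Tl⁺]^1.
From E = E° − (0.0592/n) log Q: log Q = (E° − E)·n/0.0592 = (+2.58 − (+2.587))·1/0.0592 = -0.1182.
So 1·log[Tl⁺] = 1·log(0.0122) − log Q = -1.9136 − (-0.1182) = -1.7954; [Tl⁺] = 10^(-1.7954) ≈ 0.016 M.

0.016 M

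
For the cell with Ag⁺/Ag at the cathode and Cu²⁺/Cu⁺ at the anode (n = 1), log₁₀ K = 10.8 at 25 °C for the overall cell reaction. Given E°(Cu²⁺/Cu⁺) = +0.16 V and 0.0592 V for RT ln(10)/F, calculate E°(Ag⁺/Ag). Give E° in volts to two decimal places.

E°cell = (0.0592/n)·log K = (0.0592/1)(10.8) = +0.639 V.
Since Ag⁺/Ag is the cathode and Cu²⁺/Cu⁺ the anode, E°cell = E°(Ag⁺/Ag) − E°(Cu²⁺/Cu⁺).
So E°(Ag⁺/Ag) = E°cell + E°(Cu²⁺/Cu⁺) = +0.639 + (+0.16) = +0.80 V.

+0.80 V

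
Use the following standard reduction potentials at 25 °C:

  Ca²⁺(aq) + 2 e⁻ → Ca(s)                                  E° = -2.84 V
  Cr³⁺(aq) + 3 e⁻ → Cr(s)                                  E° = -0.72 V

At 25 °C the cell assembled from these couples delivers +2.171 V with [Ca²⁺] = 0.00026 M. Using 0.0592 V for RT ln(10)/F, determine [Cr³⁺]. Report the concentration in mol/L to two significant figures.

Cr³⁺/Cr is the cathode, Ca²⁺/Ca the anode: E°cell = +2.12 V, n = 6.
Overall reaction: 2 Cr³⁺(aq) + 3 Ca(s) → 2 Cr(s) + 3 Ca²⁺(aq); Q = [Ca²⁺]^3/[Cr³⁺]^2.
From E = E° − (0.0592/n) log Q: log Q = (E° − E)·n/0.0592 = (+2.12 − (+2.171))·6/0.0592 = -5.1689.
So 2·log[Cr³⁺] = 3·log(0.00026) − log Q = -10.7551 − (-5.1689) = -5.5862; log[Cr³⁺] = -5.5862 / 2 = -2.7931; [Cr³⁺] = 10^(-2.7931) ≈ 0.0016 M.

0.0016 M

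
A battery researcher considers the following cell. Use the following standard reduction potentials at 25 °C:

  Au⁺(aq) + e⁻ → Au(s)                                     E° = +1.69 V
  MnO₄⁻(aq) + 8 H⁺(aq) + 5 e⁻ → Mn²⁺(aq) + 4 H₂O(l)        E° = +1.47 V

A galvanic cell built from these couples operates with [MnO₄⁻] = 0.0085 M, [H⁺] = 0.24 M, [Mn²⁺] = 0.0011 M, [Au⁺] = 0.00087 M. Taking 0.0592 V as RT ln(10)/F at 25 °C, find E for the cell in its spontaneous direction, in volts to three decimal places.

+0.087 V

Au⁺/Au is the cathode (higher E°), MnO₄⁻/Mn²⁺ the anode: E°cell = +1.69 − (+1.47) = +0.22 V, n = 5.
Overall: 5 Au⁺(aq) + Mn²⁺(aq) + 4 H₂O(l) → 5 Au(s) + MnO₄⁻(aq) + 8 H⁺(aq)
Q = [MnO₄⁻]·[H⁺]^8 / ([Au⁺]^5·[Mn²⁺]); log Q = 11.232.
E = E° − (0.0592/n) log Q = +0.22 − (0.0592/5)(11.232) = +0.087 V.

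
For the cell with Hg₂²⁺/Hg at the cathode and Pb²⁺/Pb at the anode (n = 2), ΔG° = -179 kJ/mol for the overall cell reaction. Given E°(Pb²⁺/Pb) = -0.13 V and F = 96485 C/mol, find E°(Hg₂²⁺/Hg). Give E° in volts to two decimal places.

+0.80 V

E°cell = −ΔG°/(nF) = −(-179×10³)/((2)(96485)) = +0.928 V.
Since Hg₂²⁺/Hg is the cathode and Pb²⁺/Pb the anode, E°cell = E°(Hg₂²⁺/Hg) − E°(Pb²⁺/Pb).
So E°(Hg₂²⁺/Hg) = E°cell + E°(Pb²⁺/Pb) = +0.928 + (-0.13) = +0.80 V.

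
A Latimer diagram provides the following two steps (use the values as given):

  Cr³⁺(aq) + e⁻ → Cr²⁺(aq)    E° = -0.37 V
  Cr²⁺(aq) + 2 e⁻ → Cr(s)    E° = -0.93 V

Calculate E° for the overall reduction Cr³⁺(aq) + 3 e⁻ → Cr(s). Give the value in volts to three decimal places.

-0.743 V

Adding the free-energy changes (−nFE°) of the two steps gives −n₃FE°₃ = −n₁FE°₁ − n₂FE°₂.
E°₃ = (1×-0.37 + 2×-0.93) / 3 = (-2.230) / 3 = -0.743 V.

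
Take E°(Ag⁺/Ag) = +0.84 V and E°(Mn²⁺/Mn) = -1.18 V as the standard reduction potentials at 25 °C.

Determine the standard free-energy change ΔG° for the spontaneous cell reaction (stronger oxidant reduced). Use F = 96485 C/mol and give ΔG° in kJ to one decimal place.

-389.8 kJ

Ag⁺/Ag (E° = +0.84 V) is the cathode; Mn²⁺/Mn (E° = -1.18 V) is the anode, so E°cell = +2.02 V.
Balancing electrons gives n = 2 (lcm of 1 and 2).
ΔG° = −nFE° = −(2)(96485)(+2.02) = -389,799 J = -389.8 kJ.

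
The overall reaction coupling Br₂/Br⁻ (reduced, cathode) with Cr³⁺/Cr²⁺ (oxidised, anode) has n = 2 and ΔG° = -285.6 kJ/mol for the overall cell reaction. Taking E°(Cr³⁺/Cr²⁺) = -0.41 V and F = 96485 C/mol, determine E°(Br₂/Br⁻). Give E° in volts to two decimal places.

E°cell = −ΔG°/(nF) = −(-285.6×10³)/((2)(96485)) = +1.480 V.
Since Br₂/Br⁻ is the cathode and Cr³⁺/Cr²⁺ the anode, E°cell = E°(Br₂/Br⁻) − E°(Cr³⁺/Cr²⁺).
So E°(Br₂/Br⁻) = E°cell + E°(Cr³⁺/Cr²⁺) = +1.480 + (-0.41) = +1.07 V.

+1.07 V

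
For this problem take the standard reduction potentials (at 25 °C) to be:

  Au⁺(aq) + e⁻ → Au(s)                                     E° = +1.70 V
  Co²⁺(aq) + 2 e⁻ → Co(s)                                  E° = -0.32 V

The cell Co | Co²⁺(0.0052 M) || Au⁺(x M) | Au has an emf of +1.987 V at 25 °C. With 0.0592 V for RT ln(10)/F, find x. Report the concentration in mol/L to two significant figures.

0.020 M

Au⁺/Au is the cathode, Co²⁺/Co the anode: E°cell = +2.02 V, n = 2.
Overall reaction: 2 Au⁺(aq) + Co(s) → 2 Au(s) + Co²⁺(aq); Q = [Co²⁺]^1/[Au⁺]^2.
From E = E° − (0.0592/n) log Q: log Q = (E° − E)·n/0.0592 = (+2.02 − (+1.987))·2/0.0592 = 1.1149.
So 2·log[Au⁺] = 1·log(0.0052) − log Q = -2.2840 − (1.1149) = -3.3989; log[Au⁺] = -3.3989 / 2 = -1.6994; [Au⁺] = 10^(-1.6994) ≈ 0.020 M.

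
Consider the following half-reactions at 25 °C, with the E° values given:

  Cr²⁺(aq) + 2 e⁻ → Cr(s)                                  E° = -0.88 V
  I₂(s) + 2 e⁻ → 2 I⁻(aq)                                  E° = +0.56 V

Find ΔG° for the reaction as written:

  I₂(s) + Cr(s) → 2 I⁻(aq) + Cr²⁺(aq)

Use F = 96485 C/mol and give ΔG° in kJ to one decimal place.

As written, I₂/I⁻ is reduced (cathode) and Cr²⁺/Cr is oxidised (anode), so E°cell = (+0.56) − (-0.88) = +1.44 V.
Balancing electrons gives n = 2.
ΔG° = −nFE° = −(2)(96485)(+1.44) = -277,877 J = -277.9 kJ.

-277.9 kJ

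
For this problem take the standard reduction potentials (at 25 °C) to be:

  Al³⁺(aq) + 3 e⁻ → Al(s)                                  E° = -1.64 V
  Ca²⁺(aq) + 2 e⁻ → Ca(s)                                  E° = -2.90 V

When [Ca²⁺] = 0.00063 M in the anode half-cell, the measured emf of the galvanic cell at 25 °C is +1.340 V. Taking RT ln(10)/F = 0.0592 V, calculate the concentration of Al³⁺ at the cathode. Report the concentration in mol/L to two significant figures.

Al³⁺/Al is the cathode, Ca²⁺/Ca the anode: E°cell = +1.26 V, n = 6.
Overall reaction: 2 Al³⁺(aq) + 3 Ca(s) → 2 Al(s) + 3 Ca²⁺(aq); Q = [Ca²⁺]^3/[Al³⁺]^2.
From E = E° − (0.0592/n) log Q: log Q = (E° − E)·n/0.0592 = (+1.26 − (+1.340))·6/0.0592 = -8.1081.
So 2·log[Al³⁺] = 3·log(0.00063) − log Q = -9.6020 − (-8.1081) = -1.4939; log[Al³⁺] = -1.4939 / 2 = -0.7470; [Al³⁺] = 10^(-0.7470) ≈ 0.18 M.

0.18 M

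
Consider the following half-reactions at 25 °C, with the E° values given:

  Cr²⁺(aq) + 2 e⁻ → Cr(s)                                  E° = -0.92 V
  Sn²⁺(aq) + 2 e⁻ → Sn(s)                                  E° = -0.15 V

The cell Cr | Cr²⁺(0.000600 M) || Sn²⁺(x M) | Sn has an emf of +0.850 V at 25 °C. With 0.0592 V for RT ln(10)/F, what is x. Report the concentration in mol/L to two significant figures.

Sn²⁺/Sn is the cathode, Cr²⁺/Cr the anode: E°cell = +0.77 V, n = 2.
Overall reaction: Sn²⁺(aq) + Cr(s) → Sn(s) + Cr²⁺(aq); Q = [Cr²⁺]^1/[Sn²⁺]^1.
From E = E° − (0.0592/n) log Q: log Q = (E° − E)·n/0.0592 = (+0.77 − (+0.850))·2/0.0592 = -2.7027.
So 1·log[Sn²⁺] = 1·log(0.0006) − log Q = -3.2218 − (-2.7027) = -0.5191; [Sn²⁺] = 10^(-0.5191) ≈ 0.30 M.

0.30 M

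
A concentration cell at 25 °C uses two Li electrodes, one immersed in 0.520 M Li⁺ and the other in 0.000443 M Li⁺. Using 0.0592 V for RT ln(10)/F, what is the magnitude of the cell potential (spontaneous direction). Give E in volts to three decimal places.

+0.182 V

For a concentration cell E°cell = 0. The 0.520 M side is the cathode (reduction is favoured where [Li⁺] is higher).
With n = 1, E = −(0.0592/1) log([Li⁺]ₐₙ/[Li⁺]꜀ₐₜ) = −(0.0592/1) log(0.000443/0.52) = −(0.0592/1)(-3.070) = +0.182 V.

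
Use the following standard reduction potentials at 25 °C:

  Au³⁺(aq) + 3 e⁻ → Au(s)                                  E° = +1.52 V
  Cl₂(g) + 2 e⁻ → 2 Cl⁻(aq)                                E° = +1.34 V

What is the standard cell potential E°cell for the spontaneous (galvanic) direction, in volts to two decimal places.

+0.18 V

The Au³⁺/Au couple has the higher reduction potential, so it is the cathode; Cl₂/Cl⁻ is oxidised at the anode.
E°cell = E°(cathode) − E°(anode) = (+1.52) − (+1.34) = +0.18 V.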